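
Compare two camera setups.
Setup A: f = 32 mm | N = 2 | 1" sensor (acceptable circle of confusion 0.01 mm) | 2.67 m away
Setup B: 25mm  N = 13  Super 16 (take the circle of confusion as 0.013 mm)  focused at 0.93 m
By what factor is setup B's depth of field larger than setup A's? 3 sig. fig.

Setup A: H = 32²/(2×0.01) + 32 ≈ 51232.0 mm; DoF = Df − Dn = 2815.04 − 2539.17 ≈ 275.87 mm.
Setup B: H = 25²/(13×0.013) + 25 ≈ 3723.2 mm; DoF = Df − Dn = 1231.32 − 747.16 ≈ 484.16 mm.
Ratio = 484.16 / 275.87 ≈ 1.76.

1.76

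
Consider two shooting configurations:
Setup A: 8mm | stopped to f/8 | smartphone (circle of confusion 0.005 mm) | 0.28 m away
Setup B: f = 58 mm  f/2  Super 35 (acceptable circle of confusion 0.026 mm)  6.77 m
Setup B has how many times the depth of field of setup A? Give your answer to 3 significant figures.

Setup A: H = 8²/(8×0.005) + 8 ≈ 1608.0 mm; DoF = Df − Dn = 337.349 − 239.316 ≈ 98.033 mm.
Setup B: H = 58²/(2×0.026) + 58 ≈ 64750.3 mm; DoF = Df − Dn = 7553.7 − 6133.6 ≈ 1420.1 mm.
Ratio = 1420.1 / 98.033 ≈ 14.5.

14.5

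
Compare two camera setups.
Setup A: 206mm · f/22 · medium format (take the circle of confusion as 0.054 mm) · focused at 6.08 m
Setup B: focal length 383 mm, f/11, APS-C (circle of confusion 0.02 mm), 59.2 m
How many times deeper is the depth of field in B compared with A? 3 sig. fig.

5.12

Setup A: H = 206²/(22×0.054) + 206 ≈ 35926.5 mm; DoF = Df − Dn = 7276.6 − 5221.4 ≈ 2055.2 mm.
Setup B: H = 383²/(11×0.02) + 383 ≈ 667151.2 mm; DoF = Df − Dn = 64927 − 54401 ≈ 10526 mm.
Ratio = 10526 / 2055.2 ≈ 5.12.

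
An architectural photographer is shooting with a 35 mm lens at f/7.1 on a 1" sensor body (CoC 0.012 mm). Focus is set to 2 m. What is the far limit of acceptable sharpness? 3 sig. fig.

2.32 m

Hyperfocal distance H = f²/(N·c) + f = 35²/(7.1 × 0.012) + 35 = 1225/0.0852 + 35 ≈ 14412.9 mm ≈ 14.41 m.
Far limit Df = s·(H − f)/(H − s) = 2000 × (14412.9 − 35) / (14412.9 − 2000) = 2000 × 14377.9 / 12412.9 ≈ 2316.6 mm ≈ 2.32 m.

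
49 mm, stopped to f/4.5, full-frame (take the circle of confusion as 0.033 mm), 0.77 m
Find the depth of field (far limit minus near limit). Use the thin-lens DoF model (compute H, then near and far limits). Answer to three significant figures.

Hyperfocal distance H = f²/(N·c) + f = 49²/(4.5 × 0.033) + 49 = 2401/0.1485 + 49 ≈ 16217.4 mm ≈ 16.22 m.
Near limit Dn = s·(H − f)/(H + s − 2f) = 770 × (16217.4 − 49) / (16217.4 + 770 − 2 × 49) = 770 × 16168.4 / 16889.4 ≈ 737.129 mm.
Far limit Df = s·(H − f)/(H − s) = 770 × (16217.4 − 49) / (16217.4 − 770) = 770 × 16168.4 / 15447.4 ≈ 805.939 mm.
Depth of field = Df − Dn = 805.939 − 737.129 ≈ 68.810 mm.

68.8 mm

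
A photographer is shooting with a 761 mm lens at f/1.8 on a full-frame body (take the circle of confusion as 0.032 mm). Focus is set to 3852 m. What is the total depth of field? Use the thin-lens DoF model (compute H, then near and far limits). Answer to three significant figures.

Hyperfocal distance H = f²/(N·c) + f = 761²/(1.8 × 0.032) + 761 = 579121/0.0576 + 761 ≈ 10054945.0 mm ≈ 10055 m.
Near limit Dn = s·(H − f)/(H + s − 2f) = 3852000 × (10054945.0 − 761) / (10054945.0 + 3852000 − 2 × 761) = 3852000 × 10054184.0 / 13905423.0 ≈ 2785152 mm.
Far limit Df = s·(H − f)/(H − s) = 3852000 × (10054945.0 − 761) / (10054945.0 − 3852000) = 3852000 × 10054184.0 / 6202945.0 ≈ 6243601 mm.
Depth of field = Df − Dn = 6243601 − 2785152 ≈ 3458449 mm ≈ 3460 m.

3460 m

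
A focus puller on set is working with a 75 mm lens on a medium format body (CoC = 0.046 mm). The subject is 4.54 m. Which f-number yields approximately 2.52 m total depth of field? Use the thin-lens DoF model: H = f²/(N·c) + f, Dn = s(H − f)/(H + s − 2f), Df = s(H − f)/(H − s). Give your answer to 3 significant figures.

Write h = H − f = f²/(N·c). The thin-lens limits are Dn = s·h/(h + (s−f)) and Df = s·h/(h − (s−f)), so DoF = Df − Dn = 2·s·(s−f)·h / (h² − (s−f)²).
That is a quadratic in h: DoF·h² − 2·s·(s−f)·h − DoF·(s−f)² = 0 ⇒ h = (s−f)·(s + √(s² + DoF²)) / DoF = 4465 × (4540 + √(4540² + 2520²)) / 2520 = 4465 × (4540 + 5192.49) / 2520 ≈ 17244 mm.
Then N = f²/(c·h) = 75² / (0.046 × 17244) = 5625 / 793.24 ≈ 7.09.

f/7.09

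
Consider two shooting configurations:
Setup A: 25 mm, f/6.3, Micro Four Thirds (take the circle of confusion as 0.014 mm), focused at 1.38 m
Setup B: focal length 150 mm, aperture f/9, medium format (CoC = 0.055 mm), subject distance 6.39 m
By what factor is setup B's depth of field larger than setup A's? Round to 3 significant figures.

Setup A: H = 25²/(6.3×0.014) + 25 ≈ 7111.2 mm; DoF = Df − Dn = 1706.27 − 1158.48 ≈ 547.79 mm.
Setup B: H = 150²/(9×0.055) + 150 ≈ 45604.5 mm; DoF = Df − Dn = 7406.8 − 5618.7 ≈ 1788.1 mm.
Ratio = 1788.1 / 547.79 ≈ 3.26.

3.26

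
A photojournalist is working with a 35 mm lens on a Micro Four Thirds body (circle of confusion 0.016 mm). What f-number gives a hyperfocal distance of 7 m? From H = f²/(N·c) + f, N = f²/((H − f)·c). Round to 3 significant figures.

f/11

Rearrange H = f²/(N·c) + f for N: N = f² / ((H − f)·c).
N = 35² / ((7000 − 35) × 0.016) = 1225 / 111.4 ≈ 11.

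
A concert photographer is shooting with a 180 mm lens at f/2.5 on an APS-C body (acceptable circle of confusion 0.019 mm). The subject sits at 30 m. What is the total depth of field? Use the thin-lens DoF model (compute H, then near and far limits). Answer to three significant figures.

2.63 m

Hyperfocal distance H = f²/(N·c) + f = 180²/(2.5 × 0.019) + 180 = 32400/0.0475 + 180 ≈ 682285.3 mm ≈ 682.3 m.
Near limit Dn = s·(H − f)/(H + s − 2f) = 30000 × (682285.3 − 180) / (682285.3 + 30000 − 2 × 180) = 30000 × 682105.3 / 711925.3 ≈ 28743.4 mm.
Far limit Df = s·(H − f)/(H − s) = 30000 × (682285.3 − 180) / (682285.3 − 30000) = 30000 × 682105.3 / 652285.3 ≈ 31371.5 mm.
Depth of field = Df − Dn = 31371.5 − 28743.4 ≈ 2628.1 mm ≈ 2.63 m.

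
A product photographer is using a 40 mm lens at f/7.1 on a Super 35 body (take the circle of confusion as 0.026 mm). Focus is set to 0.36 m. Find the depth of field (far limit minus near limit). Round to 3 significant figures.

26.6 mm

Hyperfocal distance H = f²/(N·c) + f = 40²/(7.1 × 0.026) + 40 = 1600/0.1846 + 40 ≈ 8707.4 mm ≈ 8.707 m.
Near limit Dn = s·(H − f)/(H + s − 2f) = 360 × (8707.4 − 40) / (8707.4 + 360 − 2 × 40) = 360 × 8667.4 / 8987.4 ≈ 347.182 mm.
Far limit Df = s·(H − f)/(H − s) = 360 × (8707.4 − 40) / (8707.4 − 360) = 360 × 8667.4 / 8347.4 ≈ 373.801 mm.
Depth of field = Df − Dn = 373.801 − 347.182 ≈ 26.619 mm.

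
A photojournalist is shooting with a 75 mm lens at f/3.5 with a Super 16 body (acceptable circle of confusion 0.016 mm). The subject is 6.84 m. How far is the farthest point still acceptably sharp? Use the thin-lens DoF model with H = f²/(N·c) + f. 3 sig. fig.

7.33 m

Hyperfocal distance H = f²/(N·c) + f = 75²/(3.5 × 0.016) + 75 = 5625/0.056 + 75 ≈ 100521.4 mm ≈ 100.5 m.
Far limit Df = s·(H − f)/(H − s) = 6840 × (100521.4 − 75) / (100521.4 − 6840) = 6840 × 100446.4 / 93681.4 ≈ 7333.9 mm ≈ 7.33 m.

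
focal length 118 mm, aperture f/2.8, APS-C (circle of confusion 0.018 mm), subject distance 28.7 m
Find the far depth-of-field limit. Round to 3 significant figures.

32.0 m

Hyperfocal distance H = f²/(N·c) + f = 118²/(2.8 × 0.018) + 118 = 13924/0.0504 + 118 ≈ 276387.8 mm ≈ 276.4 m.
Far limit Df = s·(H − f)/(H − s) = 28700 × (276387.8 − 118) / (276387.8 − 28700) = 28700 × 276269.8 / 247687.8 ≈ 32012 mm ≈ 32.0 m.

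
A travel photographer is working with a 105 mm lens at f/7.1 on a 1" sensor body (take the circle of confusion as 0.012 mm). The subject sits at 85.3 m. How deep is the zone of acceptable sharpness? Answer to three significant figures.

Hyperfocal distance H = f²/(N·c) + f = 105²/(7.1 × 0.012) + 105 = 11025/0.0852 + 105 ≈ 129506.4 mm ≈ 129.5 m.
Near limit Dn = s·(H − f)/(H + s − 2f) = 85300 × (129506.4 − 105) / (129506.4 + 85300 − 2 × 105) = 85300 × 129401.4 / 214596.4 ≈ 51436 mm.
Far limit Df = s·(H − f)/(H − s) = 85300 × (129506.4 − 105) / (129506.4 − 85300) = 85300 × 129401.4 / 44206.4 ≈ 249691 mm.
Depth of field = Df − Dn = 249691 − 51436 ≈ 198255 mm ≈ 198 m.

198 m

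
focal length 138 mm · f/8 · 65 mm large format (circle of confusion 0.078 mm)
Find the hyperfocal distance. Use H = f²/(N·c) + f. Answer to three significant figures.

30.7 m

Hyperfocal distance H = f²/(N·c) + f = 138²/(8 × 0.078) + 138 = 19044/0.624 + 138 ≈ 30657.2 mm ≈ 30.7 m.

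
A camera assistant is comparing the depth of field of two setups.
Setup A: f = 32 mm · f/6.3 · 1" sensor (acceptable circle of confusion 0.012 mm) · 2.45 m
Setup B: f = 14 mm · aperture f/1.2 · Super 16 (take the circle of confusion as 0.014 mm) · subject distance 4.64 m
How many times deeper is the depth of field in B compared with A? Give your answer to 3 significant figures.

4.83

Setup A: H = 32²/(6.3×0.012) + 32 ≈ 13577.0 mm; DoF = Df − Dn = 2982.41 − 2078.88 ≈ 903.53 mm.
Setup B: H = 14²/(1.2×0.014) + 14 ≈ 11680.7 mm; DoF = Df − Dn = 7688.7 − 3322.6 ≈ 4366.1 mm.
Ratio = 4366.1 / 903.53 ≈ 4.83.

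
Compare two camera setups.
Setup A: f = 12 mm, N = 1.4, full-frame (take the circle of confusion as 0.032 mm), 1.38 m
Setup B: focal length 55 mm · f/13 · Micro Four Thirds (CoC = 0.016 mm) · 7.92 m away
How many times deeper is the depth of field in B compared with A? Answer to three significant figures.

8.44

Setup A: H = 12²/(1.4×0.032) + 12 ≈ 3226.3 mm; DoF = Df − Dn = 2402.5 − 968.0 ≈ 1434.5 mm.
Setup B: H = 55²/(13×0.016) + 55 ≈ 14598.3 mm; DoF = Df − Dn = 17247 − 5140 ≈ 12107 mm.
Ratio = 12107 / 1434.5 ≈ 8.44.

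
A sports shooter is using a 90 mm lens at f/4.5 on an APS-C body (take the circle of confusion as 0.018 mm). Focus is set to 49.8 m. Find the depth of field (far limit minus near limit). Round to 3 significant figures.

Hyperfocal distance H = f²/(N·c) + f = 90²/(4.5 × 0.018) + 90 = 8100/0.081 + 90 ≈ 100090.0 mm ≈ 100.1 m.
Near limit Dn = s·(H − f)/(H + s − 2f) = 49800 × (100090.0 − 90) / (100090.0 + 49800 − 2 × 90) = 49800 × 100000.0 / 149710.0 ≈ 33264 mm.
Far limit Df = s·(H − f)/(H − s) = 49800 × (100090.0 − 90) / (100090.0 − 49800) = 49800 × 100000.0 / 50290.0 ≈ 99026 mm.
Depth of field = Df − Dn = 99026 − 33264 ≈ 65762 mm ≈ 65.8 m.

65.8 m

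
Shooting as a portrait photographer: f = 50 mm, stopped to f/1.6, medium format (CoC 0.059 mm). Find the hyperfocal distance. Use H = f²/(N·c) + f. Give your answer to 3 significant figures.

Hyperfocal distance H = f²/(N·c) + f = 50²/(1.6 × 0.059) + 50 = 2500/0.0944 + 50 ≈ 26533.1 mm ≈ 26.5 m.

26.5 m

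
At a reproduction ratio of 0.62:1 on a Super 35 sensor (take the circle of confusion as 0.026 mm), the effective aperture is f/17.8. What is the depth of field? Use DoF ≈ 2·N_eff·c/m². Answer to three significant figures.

2.41 mm

At magnification m, DoF ≈ 2·N_eff·c/m² = 2 × 17.8 × 0.026 / 0.62² = 0.9256 / 0.3844 ≈ 2.41 mm.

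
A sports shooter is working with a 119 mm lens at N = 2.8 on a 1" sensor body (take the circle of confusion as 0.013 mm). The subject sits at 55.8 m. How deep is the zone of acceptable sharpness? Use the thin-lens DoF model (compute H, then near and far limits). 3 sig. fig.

Hyperfocal distance H = f²/(N·c) + f = 119²/(2.8 × 0.013) + 119 = 14161/0.0364 + 119 ≈ 389157.5 mm ≈ 389.2 m.
Near limit Dn = s·(H − f)/(H + s − 2f) = 55800 × (389157.5 − 119) / (389157.5 + 55800 − 2 × 119) = 55800 × 389038.5 / 444719.5 ≈ 48814 mm.
Far limit Df = s·(H − f)/(H − s) = 55800 × (389157.5 − 119) / (389157.5 − 55800) = 55800 × 389038.5 / 333357.5 ≈ 65120 mm.
Depth of field = Df − Dn = 65120 − 48814 ≈ 16306 mm ≈ 16.3 m.

16.3 m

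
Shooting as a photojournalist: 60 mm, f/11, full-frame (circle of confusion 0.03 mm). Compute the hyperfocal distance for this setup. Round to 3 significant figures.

11.0 m

Hyperfocal distance H = f²/(N·c) + f = 60²/(11 × 0.03) + 60 = 3600/0.33 + 60 ≈ 10969.1 mm ≈ 11.0 m.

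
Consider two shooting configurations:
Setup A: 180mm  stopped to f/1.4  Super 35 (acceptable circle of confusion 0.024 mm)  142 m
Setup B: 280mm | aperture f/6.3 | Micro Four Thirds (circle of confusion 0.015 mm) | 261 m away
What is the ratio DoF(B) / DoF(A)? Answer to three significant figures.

Setup A: H = 180²/(1.4×0.024) + 180 ≈ 964465.7 mm; DoF = Df − Dn = 166485 − 123793 ≈ 42692 mm.
Setup B: H = 280²/(6.3×0.015) + 280 ≈ 829909.6 mm; DoF = Df − Dn = 380611 − 198591 ≈ 182020 mm.
Ratio = 182020 / 42692 ≈ 4.26.

4.26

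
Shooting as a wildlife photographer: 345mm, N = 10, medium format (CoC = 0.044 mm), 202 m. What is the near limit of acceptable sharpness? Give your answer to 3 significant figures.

116 m

Hyperfocal distance H = f²/(N·c) + f = 345²/(10 × 0.044) + 345 = 119025/0.44 + 345 ≈ 270856.4 mm ≈ 270.9 m.
Near limit Dn = s·(H − f)/(H + s − 2f) = 202000 × (270856.4 − 345) / (270856.4 + 202000 − 2 × 345) = 202000 × 270511.4 / 472166.4 ≈ 115729 mm ≈ 116 m.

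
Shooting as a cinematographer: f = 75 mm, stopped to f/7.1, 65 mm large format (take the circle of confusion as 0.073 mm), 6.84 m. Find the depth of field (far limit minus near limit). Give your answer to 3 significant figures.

Hyperfocal distance H = f²/(N·c) + f = 75²/(7.1 × 0.073) + 75 = 5625/0.5183 + 75 ≈ 10927.8 mm ≈ 10.93 m.
Near limit Dn = s·(H − f)/(H + s − 2f) = 6840 × (10927.8 − 75) / (10927.8 + 6840 − 2 × 75) = 6840 × 10852.8 / 17617.8 ≈ 4214 mm.
Far limit Df = s·(H − f)/(H − s) = 6840 × (10927.8 − 75) / (10927.8 − 6840) = 6840 × 10852.8 / 4087.8 ≈ 18160 mm.
Depth of field = Df − Dn = 18160 − 4214 ≈ 13946 mm ≈ 13.9 m.

13.9 m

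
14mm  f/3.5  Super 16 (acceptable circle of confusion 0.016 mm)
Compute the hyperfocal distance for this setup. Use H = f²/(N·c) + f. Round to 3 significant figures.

3.51 m

Hyperfocal distance H = f²/(N·c) + f = 14²/(3.5 × 0.016) + 14 = 196/0.056 + 14 ≈ 3514.0 mm ≈ 3.51 m.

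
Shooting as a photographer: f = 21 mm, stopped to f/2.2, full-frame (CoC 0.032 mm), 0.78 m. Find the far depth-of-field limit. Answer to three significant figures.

0.888 m

Hyperfocal distance H = f²/(N·c) + f = 21²/(2.2 × 0.032) + 21 = 441/0.0704 + 21 ≈ 6285.2 mm ≈ 6.285 m.
Far limit Df = s·(H − f)/(H − s) = 780 × (6285.2 − 21) / (6285.2 − 780) = 780 × 6264.2 / 5505.2 ≈ 887.54 mm ≈ 0.888 m.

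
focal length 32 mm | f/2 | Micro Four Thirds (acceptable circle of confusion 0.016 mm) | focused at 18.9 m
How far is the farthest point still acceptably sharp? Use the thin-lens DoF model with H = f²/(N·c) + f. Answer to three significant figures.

46.1 m

Hyperfocal distance H = f²/(N·c) + f = 32²/(2 × 0.016) + 32 = 1024/0.032 + 32 ≈ 32032.0 mm ≈ 32.03 m.
Far limit Df = s·(H − f)/(H − s) = 18900 × (32032.0 − 32) / (32032.0 − 18900) = 18900 × 32000.0 / 13132.0 ≈ 46055 mm ≈ 46.1 m.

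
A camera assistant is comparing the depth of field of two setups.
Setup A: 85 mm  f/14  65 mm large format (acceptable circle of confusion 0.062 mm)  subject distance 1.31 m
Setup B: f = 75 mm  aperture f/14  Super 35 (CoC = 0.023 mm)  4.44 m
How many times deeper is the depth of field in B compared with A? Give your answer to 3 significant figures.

Setup A: H = 85²/(14×0.062) + 85 ≈ 8408.7 mm; DoF = Df − Dn = 1536.06 − 1141.94 ≈ 394.12 mm.
Setup B: H = 75²/(14×0.023) + 75 ≈ 17543.9 mm; DoF = Df − Dn = 5919.0 − 3552.4 ≈ 2366.6 mm.
Ratio = 2366.6 / 394.12 ≈ 6.00.

6.00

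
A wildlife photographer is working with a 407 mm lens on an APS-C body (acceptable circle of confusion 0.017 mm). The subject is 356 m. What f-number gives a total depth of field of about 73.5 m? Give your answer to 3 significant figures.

Write h = H − f = f²/(N·c). The thin-lens limits are Dn = s·h/(h + (s−f)) and Df = s·h/(h − (s−f)), so DoF = Df − Dn = 2·s·(s−f)·h / (h² − (s−f)²).
That is a quadratic in h: DoF·h² − 2·s·(s−f)·h − DoF·(s−f)² = 0 ⇒ h = (s−f)·(s + √(s² + DoF²)) / DoF = 355593 × (356000 + √(356000² + 73500²)) / 73500 = 355593 × (356000 + 363508) / 73500 ≈ 3480981 mm.
Then N = f²/(c·h) = 407² / (0.017 × 3480981) = 165649 / 59177 ≈ 2.80.

f/2.80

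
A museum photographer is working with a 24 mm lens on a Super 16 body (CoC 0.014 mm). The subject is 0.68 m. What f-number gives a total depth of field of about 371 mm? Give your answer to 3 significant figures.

f/16

Write h = H − f = f²/(N·c). The thin-lens limits are Dn = s·h/(h + (s−f)) and Df = s·h/(h − (s−f)), so DoF = Df − Dn = 2·s·(s−f)·h / (h² − (s−f)²).
That is a quadratic in h: DoF·h² − 2·s·(s−f)·h − DoF·(s−f)² = 0 ⇒ h = (s−f)·(s + √(s² + DoF²)) / DoF = 656 × (680 + √(680² + 371²)) / 371 = 656 × (680 + 774.623) / 371 ≈ 2572.1 mm.
Then N = f²/(c·h) = 24² / (0.014 × 2572.1) = 576 / 36.009 ≈ 16.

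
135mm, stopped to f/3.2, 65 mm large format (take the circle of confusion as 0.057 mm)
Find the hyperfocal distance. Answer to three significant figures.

Hyperfocal distance H = f²/(N·c) + f = 135²/(3.2 × 0.057) + 135 = 18225/0.1824 + 135 ≈ 100052.8 mm ≈ 100 m.

100 m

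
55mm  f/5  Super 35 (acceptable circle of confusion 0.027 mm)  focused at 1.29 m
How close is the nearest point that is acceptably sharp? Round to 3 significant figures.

Hyperfocal distance H = f²/(N·c) + f = 55²/(5 × 0.027) + 55 = 3025/0.135 + 55 ≈ 22462.4 mm ≈ 22.46 m.
Near limit Dn = s·(H − f)/(H + s − 2f) = 1290 × (22462.4 − 55) / (22462.4 + 1290 − 2 × 55) = 1290 × 22407.4 / 23642.4 ≈ 1222.6 mm ≈ 1.22 m.

1.22 m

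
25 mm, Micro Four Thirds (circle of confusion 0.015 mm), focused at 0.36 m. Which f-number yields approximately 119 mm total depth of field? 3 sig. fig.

Write h = H − f = f²/(N·c). The thin-lens limits are Dn = s·h/(h + (s−f)) and Df = s·h/(h − (s−f)), so DoF = Df − Dn = 2·s·(s−f)·h / (h² − (s−f)²).
That is a quadratic in h: DoF·h² − 2·s·(s−f)·h − DoF·(s−f)² = 0 ⇒ h = (s−f)·(s + √(s² + DoF²)) / DoF = 335 × (360 + √(360² + 119²)) / 119 = 335 × (360 + 379.158) / 119 ≈ 2080.8 mm.
Then N = f²/(c·h) = 25² / (0.015 × 2080.8) = 625 / 31.212 ≈ 20.

f/20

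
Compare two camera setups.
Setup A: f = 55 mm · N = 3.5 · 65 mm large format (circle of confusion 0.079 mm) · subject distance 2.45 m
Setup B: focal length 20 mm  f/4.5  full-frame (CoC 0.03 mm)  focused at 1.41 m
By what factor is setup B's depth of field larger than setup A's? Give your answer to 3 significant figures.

1.51

Setup A: H = 55²/(3.5×0.079) + 55 ≈ 10995.3 mm; DoF = Df − Dn = 3136.7 − 2010.0 ≈ 1126.7 mm.
Setup B: H = 20²/(4.5×0.03) + 20 ≈ 2983.0 mm; DoF = Df − Dn = 2656.0 − 959.8 ≈ 1696.2 mm.
Ratio = 1696.2 / 1126.7 ≈ 1.51.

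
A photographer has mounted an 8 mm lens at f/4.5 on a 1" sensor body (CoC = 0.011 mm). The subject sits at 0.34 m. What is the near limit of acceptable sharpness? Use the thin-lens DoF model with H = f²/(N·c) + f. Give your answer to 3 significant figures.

271 mm

Hyperfocal distance H = f²/(N·c) + f = 8²/(4.5 × 0.011) + 8 = 64/0.0495 + 8 ≈ 1300.9 mm ≈ 1.301 m.
Near limit Dn = s·(H − f)/(H + s − 2f) = 340 × (1300.9 − 8) / (1300.9 + 340 − 2 × 8) = 340 × 1292.9 / 1624.9 ≈ 270.53 mm.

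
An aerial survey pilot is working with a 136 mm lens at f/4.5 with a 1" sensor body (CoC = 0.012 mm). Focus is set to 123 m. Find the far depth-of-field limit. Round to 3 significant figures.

Hyperfocal distance H = f²/(N·c) + f = 136²/(4.5 × 0.012) + 136 = 18496/0.054 + 136 ≈ 342654.5 mm ≈ 342.7 m.
Far limit Df = s·(H − f)/(H − s) = 123000 × (342654.5 − 136) / (342654.5 − 123000) = 123000 × 342518.5 / 219654.5 ≈ 191800 mm ≈ 192 m.

192 m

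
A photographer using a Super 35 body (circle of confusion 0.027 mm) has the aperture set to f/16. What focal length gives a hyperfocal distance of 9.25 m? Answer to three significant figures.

From H = f²/(N·c) + f, with f ≪ H: f ≈ √(H·N·c) = √(9250 × 16 × 0.027) = √3996.0 ≈ 63.21 mm.
Exact: f² + N·c·f − N·c·H = 0 ⇒ f = (−N·c + √((N·c)² + 4·N·c·H))/2 = (−0.432 + √15984)/2 ≈ 62.998 mm ≈ 63.0 mm.

63.0 mm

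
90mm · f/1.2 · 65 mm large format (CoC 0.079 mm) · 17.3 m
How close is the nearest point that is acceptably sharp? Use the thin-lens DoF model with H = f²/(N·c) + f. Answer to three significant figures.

14.4 m

Hyperfocal distance H = f²/(N·c) + f = 90²/(1.2 × 0.079) + 90 = 8100/0.0948 + 90 ≈ 85533.0 mm ≈ 85.53 m.
Near limit Dn = s·(H − f)/(H + s − 2f) = 17300 × (85533.0 − 90) / (85533.0 + 17300 − 2 × 90) = 17300 × 85443.0 / 102653.0 ≈ 14400 mm ≈ 14.4 m.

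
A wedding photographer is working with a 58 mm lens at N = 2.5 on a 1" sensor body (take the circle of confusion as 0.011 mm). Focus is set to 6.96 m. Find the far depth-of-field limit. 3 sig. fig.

Hyperfocal distance H = f²/(N·c) + f = 58²/(2.5 × 0.011) + 58 = 3364/0.0275 + 58 ≈ 122385.3 mm ≈ 122.4 m.
Far limit Df = s·(H − f)/(H − s) = 6960 × (122385.3 − 58) / (122385.3 − 6960) = 6960 × 122327.3 / 115425.3 ≈ 7376.2 mm ≈ 7.38 m.

7.38 m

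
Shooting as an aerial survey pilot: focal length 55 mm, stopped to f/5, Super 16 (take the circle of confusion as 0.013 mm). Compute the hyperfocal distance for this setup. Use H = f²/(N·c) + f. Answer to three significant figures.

46.6 m

Hyperfocal distance H = f²/(N·c) + f = 55²/(5 × 0.013) + 55 = 3025/0.065 + 55 ≈ 46593.5 mm ≈ 46.6 m.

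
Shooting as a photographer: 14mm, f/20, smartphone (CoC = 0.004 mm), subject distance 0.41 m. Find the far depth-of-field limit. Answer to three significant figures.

Hyperfocal distance H = f²/(N·c) + f = 14²/(20 × 0.004) + 14 = 196/0.08 + 14 ≈ 2464.0 mm ≈ 2.464 m.
Far limit Df = s·(H − f)/(H − s) = 410 × (2464.0 − 14) / (2464.0 − 410) = 410 × 2450.0 / 2054.0 ≈ 489.05 mm.

489 mm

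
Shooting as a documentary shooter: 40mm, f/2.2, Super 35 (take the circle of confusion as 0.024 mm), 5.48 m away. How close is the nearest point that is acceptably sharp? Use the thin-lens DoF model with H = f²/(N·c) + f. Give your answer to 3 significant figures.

Hyperfocal distance H = f²/(N·c) + f = 40²/(2.2 × 0.024) + 40 = 1600/0.0528 + 40 ≈ 30343.0 mm ≈ 30.34 m.
Near limit Dn = s·(H − f)/(H + s − 2f) = 5480 × (30343.0 − 40) / (30343.0 + 5480 − 2 × 40) = 5480 × 30303.0 / 35743.0 ≈ 4646.0 mm ≈ 4.65 m.

4.65 m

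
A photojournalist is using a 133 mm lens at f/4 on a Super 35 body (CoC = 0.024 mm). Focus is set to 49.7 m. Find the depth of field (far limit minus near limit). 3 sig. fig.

Hyperfocal distance H = f²/(N·c) + f = 133²/(4 × 0.024) + 133 = 17689/0.096 + 133 ≈ 184393.4 mm ≈ 184.4 m.
Near limit Dn = s·(H − f)/(H + s − 2f) = 49700 × (184393.4 − 133) / (184393.4 + 49700 − 2 × 133) = 49700 × 184260.4 / 233827.4 ≈ 39165 mm.
Far limit Df = s·(H − f)/(H − s) = 49700 × (184393.4 − 133) / (184393.4 − 49700) = 49700 × 184260.4 / 134693.4 ≈ 67990 mm.
Depth of field = Df − Dn = 67990 − 39165 ≈ 28825 mm ≈ 28.8 m.

28.8 m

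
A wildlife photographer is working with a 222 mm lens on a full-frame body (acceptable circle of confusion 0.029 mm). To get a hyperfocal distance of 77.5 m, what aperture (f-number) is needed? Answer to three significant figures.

Rearrange H = f²/(N·c) + f for N: N = f² / ((H − f)·c).
N = 222² / ((77500 − 222) × 0.029) = 49284 / 2241 ≈ 22.

f/22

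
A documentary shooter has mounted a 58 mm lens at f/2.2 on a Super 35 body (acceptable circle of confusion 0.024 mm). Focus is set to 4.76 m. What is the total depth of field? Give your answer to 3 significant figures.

0.706 m

Hyperfocal distance H = f²/(N·c) + f = 58²/(2.2 × 0.024) + 58 = 3364/0.0528 + 58 ≈ 63770.1 mm ≈ 63.77 m.
Near limit Dn = s·(H − f)/(H + s − 2f) = 4760 × (63770.1 − 58) / (63770.1 + 4760 − 2 × 58) = 4760 × 63712.1 / 68414.1 ≈ 4432.85 mm.
Far limit Df = s·(H − f)/(H − s) = 4760 × (63770.1 − 58) / (63770.1 − 4760) = 4760 × 63712.1 / 59010.1 ≈ 5139.28 mm.
Depth of field = Df − Dn = 5139.28 − 4432.85 ≈ 706.43 mm ≈ 0.706 m.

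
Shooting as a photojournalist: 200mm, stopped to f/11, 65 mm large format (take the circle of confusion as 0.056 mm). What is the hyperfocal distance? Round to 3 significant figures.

Hyperfocal distance H = f²/(N·c) + f = 200²/(11 × 0.056) + 200 = 40000/0.616 + 200 ≈ 65135.1 mm ≈ 65.1 m.

65.1 m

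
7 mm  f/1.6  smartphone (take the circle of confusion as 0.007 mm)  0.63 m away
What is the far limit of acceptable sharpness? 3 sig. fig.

Hyperfocal distance H = f²/(N·c) + f = 7²/(1.6 × 0.007) + 7 = 49/0.0112 + 7 ≈ 4382.0 mm ≈ 4.382 m.
Far limit Df = s·(H − f)/(H − s) = 630 × (4382.0 − 7) / (4382.0 − 630) = 630 × 4375.0 / 3752.0 ≈ 734.61 mm ≈ 0.735 m.

0.735 m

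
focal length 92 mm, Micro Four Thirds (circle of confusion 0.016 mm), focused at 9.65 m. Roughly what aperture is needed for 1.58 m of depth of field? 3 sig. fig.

Write h = H − f = f²/(N·c). The thin-lens limits are Dn = s·h/(h + (s−f)) and Df = s·h/(h − (s−f)), so DoF = Df − Dn = 2·s·(s−f)·h / (h² − (s−f)²).
That is a quadratic in h: DoF·h² − 2·s·(s−f)·h − DoF·(s−f)² = 0 ⇒ h = (s−f)·(s + √(s² + DoF²)) / DoF = 9558 × (9650 + √(9650² + 1580²)) / 1580 = 9558 × (9650 + 9778.49) / 1580 ≈ 117530 mm.
Then N = f²/(c·h) = 92² / (0.016 × 117530) = 8464 / 1880.5 ≈ 4.50.

f/4.50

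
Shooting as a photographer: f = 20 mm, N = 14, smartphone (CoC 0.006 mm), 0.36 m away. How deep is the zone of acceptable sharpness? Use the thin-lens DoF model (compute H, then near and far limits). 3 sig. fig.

Hyperfocal distance H = f²/(N·c) + f = 20²/(14 × 0.006) + 20 = 400/0.084 + 20 ≈ 4781.9 mm ≈ 4.782 m.
Near limit Dn = s·(H − f)/(H + s − 2f) = 360 × (4781.9 − 20) / (4781.9 + 360 − 2 × 20) = 360 × 4761.9 / 5101.9 ≈ 336.009 mm.
Far limit Df = s·(H − f)/(H − s) = 360 × (4781.9 − 20) / (4781.9 − 360) = 360 × 4761.9 / 4421.9 ≈ 387.680 mm.
Depth of field = Df − Dn = 387.680 − 336.009 ≈ 51.671 mm.

51.7 mm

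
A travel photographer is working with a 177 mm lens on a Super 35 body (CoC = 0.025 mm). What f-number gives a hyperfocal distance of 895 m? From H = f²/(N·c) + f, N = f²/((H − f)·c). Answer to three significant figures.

f/1.40

Rearrange H = f²/(N·c) + f for N: N = f² / ((H − f)·c).
N = 177² / ((895000 − 177) × 0.025) = 31329 / 22371 ≈ 1.40.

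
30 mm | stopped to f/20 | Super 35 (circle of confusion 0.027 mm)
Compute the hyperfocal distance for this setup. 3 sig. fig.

Hyperfocal distance H = f²/(N·c) + f = 30²/(20 × 0.027) + 30 = 900/0.54 + 30 ≈ 1696.7 mm ≈ 1.70 m.

1.70 m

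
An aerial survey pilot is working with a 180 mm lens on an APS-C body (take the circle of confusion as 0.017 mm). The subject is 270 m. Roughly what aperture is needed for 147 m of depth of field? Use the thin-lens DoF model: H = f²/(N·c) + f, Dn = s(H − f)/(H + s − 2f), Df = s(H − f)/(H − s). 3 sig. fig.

Write h = H − f = f²/(N·c). The thin-lens limits are Dn = s·h/(h + (s−f)) and Df = s·h/(h − (s−f)), so DoF = Df − Dn = 2·s·(s−f)·h / (h² − (s−f)²).
That is a quadratic in h: DoF·h² − 2·s·(s−f)·h − DoF·(s−f)² = 0 ⇒ h = (s−f)·(s + √(s² + DoF²)) / DoF = 269820 × (270000 + √(270000² + 147000²)) / 147000 = 269820 × (270000 + 307423) / 147000 ≈ 1059866 mm.
Then N = f²/(c·h) = 180² / (0.017 × 1059866) = 32400 / 18018 ≈ 1.80.

f/1.80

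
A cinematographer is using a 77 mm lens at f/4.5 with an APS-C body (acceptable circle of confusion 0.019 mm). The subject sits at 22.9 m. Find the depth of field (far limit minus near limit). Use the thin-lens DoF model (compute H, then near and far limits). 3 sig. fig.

16.9 m

Hyperfocal distance H = f²/(N·c) + f = 77²/(4.5 × 0.019) + 77 = 5929/0.0855 + 77 ≈ 69422.0 mm ≈ 69.42 m.
Near limit Dn = s·(H − f)/(H + s − 2f) = 22900 × (69422.0 − 77) / (69422.0 + 22900 − 2 × 77) = 22900 × 69345.0 / 92168.0 ≈ 17229 mm.
Far limit Df = s·(H − f)/(H − s) = 22900 × (69422.0 − 77) / (69422.0 − 22900) = 22900 × 69345.0 / 46522.0 ≈ 34134 mm.
Depth of field = Df − Dn = 34134 − 17229 ≈ 16905 mm ≈ 16.9 m.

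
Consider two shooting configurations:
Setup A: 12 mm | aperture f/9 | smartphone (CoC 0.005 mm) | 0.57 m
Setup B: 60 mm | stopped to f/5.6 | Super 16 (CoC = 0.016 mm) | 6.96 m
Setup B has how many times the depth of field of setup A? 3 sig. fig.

12.0

Setup A: H = 12²/(9×0.005) + 12 ≈ 3212.0 mm; DoF = Df − Dn = 690.39 − 485.36 ≈ 205.03 mm.
Setup B: H = 60²/(5.6×0.016) + 60 ≈ 40238.6 mm; DoF = Df − Dn = 8403.1 − 5939.9 ≈ 2463.2 mm.
Ratio = 2463.2 / 205.03 ≈ 12.0.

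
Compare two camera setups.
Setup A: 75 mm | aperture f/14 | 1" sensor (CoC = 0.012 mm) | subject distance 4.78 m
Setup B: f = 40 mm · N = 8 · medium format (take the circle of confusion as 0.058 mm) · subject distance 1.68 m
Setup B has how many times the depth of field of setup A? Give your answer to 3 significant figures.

Setup A: H = 75²/(14×0.012) + 75 ≈ 33557.1 mm; DoF = Df − Dn = 5561.5 − 4191.1 ≈ 1370.4 mm.
Setup B: H = 40²/(8×0.058) + 40 ≈ 3488.3 mm; DoF = Df − Dn = 3203.7 − 1138.5 ≈ 2065.2 mm.
Ratio = 2065.2 / 1370.4 ≈ 1.51.

1.51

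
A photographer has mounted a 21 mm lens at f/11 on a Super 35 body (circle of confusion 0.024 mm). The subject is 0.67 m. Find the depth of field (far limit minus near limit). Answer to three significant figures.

0.613 m

Hyperfocal distance H = f²/(N·c) + f = 21²/(11 × 0.024) + 21 = 441/0.264 + 21 ≈ 1691.5 mm ≈ 1.691 m.
Near limit Dn = s·(H − f)/(H + s − 2f) = 670 × (1691.5 − 21) / (1691.5 + 670 − 2 × 21) = 670 × 1670.5 / 2319.5 ≈ 482.53 mm.
Far limit Df = s·(H − f)/(H − s) = 670 × (1691.5 − 21) / (1691.5 − 670) = 670 × 1670.5 / 1021.5 ≈ 1095.70 mm.
Depth of field = Df − Dn = 1095.70 − 482.53 ≈ 613.17 mm ≈ 0.613 m.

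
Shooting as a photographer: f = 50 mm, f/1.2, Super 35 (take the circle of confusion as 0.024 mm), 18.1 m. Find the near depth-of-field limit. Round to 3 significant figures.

Hyperfocal distance H = f²/(N·c) + f = 50²/(1.2 × 0.024) + 50 = 2500/0.0288 + 50 ≈ 86855.6 mm ≈ 86.86 m.
Near limit Dn = s·(H − f)/(H + s − 2f) = 18100 × (86855.6 − 50) / (86855.6 + 18100 − 2 × 50) = 18100 × 86805.6 / 104855.6 ≈ 14984 mm ≈ 15.0 m.

15.0 m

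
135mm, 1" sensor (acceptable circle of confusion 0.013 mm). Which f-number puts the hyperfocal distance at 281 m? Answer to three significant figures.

Rearrange H = f²/(N·c) + f for N: N = f² / ((H − f)·c).
N = 135² / ((281000 − 135) × 0.013) = 18225 / 3651 ≈ 4.99.

f/4.99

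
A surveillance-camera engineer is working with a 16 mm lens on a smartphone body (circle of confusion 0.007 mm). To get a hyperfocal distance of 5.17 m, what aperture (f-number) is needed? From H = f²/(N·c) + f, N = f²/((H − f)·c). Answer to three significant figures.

Rearrange H = f²/(N·c) + f for N: N = f² / ((H − f)·c).
N = 16² / ((5170 − 16) × 0.007) = 256 / 36.08 ≈ 7.10.

f/7.10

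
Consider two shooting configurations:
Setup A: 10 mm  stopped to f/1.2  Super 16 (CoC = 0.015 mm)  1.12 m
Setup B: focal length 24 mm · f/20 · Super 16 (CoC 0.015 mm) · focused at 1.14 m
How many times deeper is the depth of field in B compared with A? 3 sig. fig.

4.29

Setup A: H = 10²/(1.2×0.015) + 10 ≈ 5565.6 mm; DoF = Df − Dn = 1399.65 − 933.49 ≈ 466.16 mm.
Setup B: H = 24²/(20×0.015) + 24 ≈ 1944.0 mm; DoF = Df − Dn = 2722.4 − 720.9 ≈ 2001.5 mm.
Ratio = 2001.5 / 466.16 ≈ 4.29.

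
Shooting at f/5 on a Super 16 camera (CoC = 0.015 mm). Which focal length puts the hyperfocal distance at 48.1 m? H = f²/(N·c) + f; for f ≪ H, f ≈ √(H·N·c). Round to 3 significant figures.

60.0 mm

From H = f²/(N·c) + f, with f ≪ H: f ≈ √(H·N·c) = √(48100 × 5 × 0.015) = √3607.5 ≈ 60.06 mm.
Exact: f² + N·c·f − N·c·H = 0 ⇒ f = (−N·c + √((N·c)² + 4·N·c·H))/2 = (−0.075 + √14430)/2 ≈ 60.025 mm ≈ 60.0 mm.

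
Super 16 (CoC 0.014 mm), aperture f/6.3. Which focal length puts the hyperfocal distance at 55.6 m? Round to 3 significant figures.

From H = f²/(N·c) + f, with f ≪ H: f ≈ √(H·N·c) = √(55600 × 6.3 × 0.014) = √4903.9 ≈ 70.03 mm.
The +f correction barely moves this — solving exactly, f² + N·c·f − N·c·H = 0 ⇒ f = (−N·c + √((N·c)² + 4·N·c·H))/2 = (−0.0882 + √19616)/2 ≈ 69.984 mm, so f ≈ 70.0 mm.

70.0 mm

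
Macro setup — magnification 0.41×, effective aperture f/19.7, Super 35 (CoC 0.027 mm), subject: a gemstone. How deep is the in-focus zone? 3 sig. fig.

At magnification m, DoF ≈ 2·N_eff·c/m² = 2 × 19.7 × 0.027 / 0.41² = 1.064 / 0.1681 ≈ 6.33 mm.

6.33 mm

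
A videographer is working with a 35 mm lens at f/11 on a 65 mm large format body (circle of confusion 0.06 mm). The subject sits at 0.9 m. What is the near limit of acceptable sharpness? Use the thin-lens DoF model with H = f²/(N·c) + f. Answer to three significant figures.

0.614 m

Hyperfocal distance H = f²/(N·c) + f = 35²/(11 × 0.06) + 35 = 1225/0.66 + 35 ≈ 1891.1 mm ≈ 1.891 m.
Near limit Dn = s·(H − f)/(H + s − 2f) = 900 × (1891.1 − 35) / (1891.1 + 900 − 2 × 35) = 900 × 1856.1 / 2721.1 ≈ 613.90 mm ≈ 0.614 m.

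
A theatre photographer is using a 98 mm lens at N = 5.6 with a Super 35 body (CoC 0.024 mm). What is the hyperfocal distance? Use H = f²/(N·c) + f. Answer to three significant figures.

Hyperfocal distance H = f²/(N·c) + f = 98²/(5.6 × 0.024) + 98 = 9604/0.1344 + 98 ≈ 71556.3 mm ≈ 71.6 m.

71.6 m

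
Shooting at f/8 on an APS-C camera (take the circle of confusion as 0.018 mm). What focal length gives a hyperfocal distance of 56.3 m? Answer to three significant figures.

From H = f²/(N·c) + f, with f ≪ H: f ≈ √(H·N·c) = √(56300 × 8 × 0.018) = √8107.2 ≈ 90.04 mm.
The +f correction barely moves this — solving exactly, f² + N·c·f − N·c·H = 0 ⇒ f = (−N·c + √((N·c)² + 4·N·c·H))/2 = (−0.144 + √32429)/2 ≈ 89.968 mm, so f ≈ 90.0 mm.

90.0 mm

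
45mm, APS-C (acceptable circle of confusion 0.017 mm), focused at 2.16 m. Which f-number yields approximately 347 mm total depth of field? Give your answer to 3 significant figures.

Write h = H − f = f²/(N·c). The thin-lens limits are Dn = s·h/(h + (s−f)) and Df = s·h/(h − (s−f)), so DoF = Df − Dn = 2·s·(s−f)·h / (h² − (s−f)²).
That is a quadratic in h: DoF·h² − 2·s·(s−f)·h − DoF·(s−f)² = 0 ⇒ h = (s−f)·(s + √(s² + DoF²)) / DoF = 2115 × (2160 + √(2160² + 347²)) / 347 = 2115 × (2160 + 2187.69) / 347 ≈ 26500 mm.
Then N = f²/(c·h) = 45² / (0.017 × 26500) = 2025 / 450.49 ≈ 4.50.

f/4.50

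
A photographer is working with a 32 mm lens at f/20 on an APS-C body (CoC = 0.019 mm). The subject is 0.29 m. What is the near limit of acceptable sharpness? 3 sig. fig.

Hyperfocal distance H = f²/(N·c) + f = 32²/(20 × 0.019) + 32 = 1024/0.38 + 32 ≈ 2726.7 mm ≈ 2.727 m.
Near limit Dn = s·(H − f)/(H + s − 2f) = 290 × (2726.7 − 32) / (2726.7 + 290 − 2 × 32) = 290 × 2694.7 / 2952.7 ≈ 264.66 mm.

265 mm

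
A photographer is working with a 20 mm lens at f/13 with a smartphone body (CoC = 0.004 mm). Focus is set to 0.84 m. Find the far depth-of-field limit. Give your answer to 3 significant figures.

Hyperfocal distance H = f²/(N·c) + f = 20²/(13 × 0.004) + 20 = 400/0.052 + 20 ≈ 7712.3 mm ≈ 7.712 m.
Far limit Df = s·(H − f)/(H − s) = 840 × (7712.3 − 20) / (7712.3 − 840) = 840 × 7692.3 / 6872.3 ≈ 940.23 mm ≈ 0.940 m.

0.940 m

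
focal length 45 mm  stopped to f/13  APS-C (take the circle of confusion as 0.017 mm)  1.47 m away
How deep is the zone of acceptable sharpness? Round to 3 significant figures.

Hyperfocal distance H = f²/(N·c) + f = 45²/(13 × 0.017) + 45 = 2025/0.221 + 45 ≈ 9207.9 mm ≈ 9.208 m.
Near limit Dn = s·(H − f)/(H + s − 2f) = 1470 × (9207.9 − 45) / (9207.9 + 1470 − 2 × 45) = 1470 × 9162.9 / 10587.9 ≈ 1272.16 mm.
Far limit Df = s·(H − f)/(H − s) = 1470 × (9207.9 − 45) / (9207.9 − 1470) = 1470 × 9162.9 / 7737.9 ≈ 1740.71 mm.
Depth of field = Df − Dn = 1740.71 − 1272.16 ≈ 468.55 mm.

469 mm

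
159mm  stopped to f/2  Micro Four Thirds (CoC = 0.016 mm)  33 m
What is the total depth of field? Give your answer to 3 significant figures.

Hyperfocal distance H = f²/(N·c) + f = 159²/(2 × 0.016) + 159 = 25281/0.032 + 159 ≈ 790190.2 mm ≈ 790.2 m.
Near limit Dn = s·(H − f)/(H + s − 2f) = 33000 × (790190.2 − 159) / (790190.2 + 33000 − 2 × 159) = 33000 × 790031.2 / 822872.2 ≈ 31683.0 mm.
Far limit Df = s·(H − f)/(H − s) = 33000 × (790190.2 − 159) / (790190.2 − 33000) = 33000 × 790031.2 / 757190.2 ≈ 34431.3 mm.
Depth of field = Df − Dn = 34431.3 − 31683.0 ≈ 2748.3 mm ≈ 2.75 m.

2.75 m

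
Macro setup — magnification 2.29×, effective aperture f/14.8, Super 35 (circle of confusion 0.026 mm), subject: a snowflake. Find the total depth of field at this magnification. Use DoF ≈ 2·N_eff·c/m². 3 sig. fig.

0.147 mm

At magnification m, DoF ≈ 2·N_eff·c/m² = 2 × 14.8 × 0.026 / 2.29² = 0.7696 / 5.244 ≈ 0.147 mm.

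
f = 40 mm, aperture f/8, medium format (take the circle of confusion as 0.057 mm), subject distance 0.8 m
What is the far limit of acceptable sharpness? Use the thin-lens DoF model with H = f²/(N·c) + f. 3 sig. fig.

Hyperfocal distance H = f²/(N·c) + f = 40²/(8 × 0.057) + 40 = 1600/0.456 + 40 ≈ 3548.8 mm ≈ 3.549 m.
Far limit Df = s·(H − f)/(H − s) = 800 × (3548.8 − 40) / (3548.8 − 800) = 800 × 3508.8 / 2748.8 ≈ 1021.2 mm ≈ 1.02 m.

1.02 m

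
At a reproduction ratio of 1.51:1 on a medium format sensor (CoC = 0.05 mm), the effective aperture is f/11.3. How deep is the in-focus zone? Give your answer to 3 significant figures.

0.496 mm

At magnification m, DoF ≈ 2·N_eff·c/m² = 2 × 11.3 × 0.05 / 1.51² = 1.13 / 2.28 ≈ 0.496 mm.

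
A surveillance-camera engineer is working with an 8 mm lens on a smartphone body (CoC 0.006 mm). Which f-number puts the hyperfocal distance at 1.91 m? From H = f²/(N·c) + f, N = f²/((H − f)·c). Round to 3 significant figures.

f/5.61

Rearrange H = f²/(N·c) + f for N: N = f² / ((H − f)·c).
N = 8² / ((1910 − 8) × 0.006) = 64 / 11.41 ≈ 5.61.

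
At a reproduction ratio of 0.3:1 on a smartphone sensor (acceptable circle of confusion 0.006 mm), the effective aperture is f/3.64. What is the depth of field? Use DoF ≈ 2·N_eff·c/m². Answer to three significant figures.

0.485 mm

At magnification m, DoF ≈ 2·N_eff·c/m² = 2 × 3.64 × 0.006 / 0.3² = 0.04368 / 0.09 ≈ 0.485 mm.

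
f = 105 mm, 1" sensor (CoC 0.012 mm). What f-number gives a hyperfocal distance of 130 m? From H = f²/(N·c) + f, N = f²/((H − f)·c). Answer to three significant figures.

Rearrange H = f²/(N·c) + f for N: N = f² / ((H − f)·c).
N = 105² / ((130000 − 105) × 0.012) = 11025 / 1559 ≈ 7.07.

f/7.07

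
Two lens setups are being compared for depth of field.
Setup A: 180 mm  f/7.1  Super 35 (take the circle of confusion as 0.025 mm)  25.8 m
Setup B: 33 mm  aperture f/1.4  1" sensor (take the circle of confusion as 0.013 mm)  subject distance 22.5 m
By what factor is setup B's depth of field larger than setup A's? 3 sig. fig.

2.66

Setup A: H = 180²/(7.1×0.025) + 180 ≈ 182715.2 mm; DoF = Df − Dn = 30012.4 − 22624.5 ≈ 7387.9 mm.
Setup B: H = 33²/(1.4×0.013) + 33 ≈ 59868.2 mm; DoF = Df − Dn = 36028 − 16358 ≈ 19670 mm.
Ratio = 19670 / 7387.9 ≈ 2.66.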